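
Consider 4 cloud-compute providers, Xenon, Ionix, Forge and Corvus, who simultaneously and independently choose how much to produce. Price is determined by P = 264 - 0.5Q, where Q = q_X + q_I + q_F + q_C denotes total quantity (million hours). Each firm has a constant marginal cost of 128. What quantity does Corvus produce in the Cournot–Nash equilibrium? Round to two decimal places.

54.40

A representative firm's profit is π_i = q_i(264 - 0.5Q) - 128q_i.
Setting ∂π_i/∂q_i = 0 with rivals' quantities fixed: 136 - q_i - (1/2)·Σ_{j≠i} q_j = 0.
With identical firms every q_j equals q_i, so Σ_{j≠i} q_j = 3q_i and 136 = (5/2)q_i, giving q_i = 272/5.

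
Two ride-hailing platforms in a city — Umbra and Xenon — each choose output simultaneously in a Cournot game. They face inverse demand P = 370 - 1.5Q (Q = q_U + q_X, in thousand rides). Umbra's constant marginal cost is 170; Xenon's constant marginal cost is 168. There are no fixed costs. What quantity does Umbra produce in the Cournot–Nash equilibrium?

44

Umbra's profit: π_U = (370 - 1.5Q)q_U - (170q_U). Setting ∂π_U/∂q_U = 0: 200 - 3q_U - (3/2)(q_X) = 0.
Xenon's profit: π_X = (370 - 1.5Q)q_X - (168q_X). Setting ∂π_X/∂q_X = 0: 202 - 3q_X - (3/2)(q_U) = 0.
Best responses: q_U = (200 - (3/2)q_X)/3, q_X = (202 - (3/2)q_U)/3.
Substituting one into the other gives q_U = 44 and q_X = 136/3.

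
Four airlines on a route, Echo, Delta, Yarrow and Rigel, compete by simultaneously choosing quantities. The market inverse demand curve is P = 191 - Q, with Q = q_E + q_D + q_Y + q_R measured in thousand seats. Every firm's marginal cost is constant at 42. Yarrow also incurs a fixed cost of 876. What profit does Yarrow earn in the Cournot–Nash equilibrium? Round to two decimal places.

12.04

A representative firm's profit is π_i = q_i(191 - Q) - 42q_i.
First-order condition (treating rivals' output as given): 149 - 2q_i - Σ_{j≠i} q_j = 0.
By symmetry each firm produces the same amount; substituting Σ_{j≠i} q_j = 3q_i yields q_i = 149/5.
Price P = 191 - 596/5 = 359/5.
Yarrow's profit: (359/5 - 42)·(149/5) - 876 = 301/25.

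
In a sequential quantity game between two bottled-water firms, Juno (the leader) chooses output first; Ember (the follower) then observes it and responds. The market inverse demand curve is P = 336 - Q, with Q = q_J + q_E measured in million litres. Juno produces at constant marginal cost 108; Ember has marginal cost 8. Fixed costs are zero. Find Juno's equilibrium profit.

The follower Ember best-responds to any q_J: π_E = (336 - Q)q_E - 8q_E.
Follower FOC: 328 - q_J - 2q_E = 0, so q_E(q_J) = (328 - q_J)/2.
The leader anticipates this reaction. Substituting into P = 336 - Q gives P = 172 - (1/2)q_J, so π_J = (172 - (1/2)q_J)q_J - 108q_J.
Leader FOC: 64 - q_J = 0, so q_J = 64.
Then q_E = (328 - 64)/2 = 132.
Price P = 336 - 196 = 140.
Juno's profit: (140 - 108)·64 = 2048.

2048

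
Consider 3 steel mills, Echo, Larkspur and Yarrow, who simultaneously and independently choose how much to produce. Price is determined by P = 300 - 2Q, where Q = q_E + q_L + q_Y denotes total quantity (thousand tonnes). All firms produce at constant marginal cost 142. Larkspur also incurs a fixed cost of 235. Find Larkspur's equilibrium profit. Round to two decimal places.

545.13

Each firm earns π_i = (300 - 2Q)q_i - 142q_i.
First-order condition (treating rivals' output as given): 158 - 4q_i - 2·Σ_{j≠i} q_j = 0.
By symmetry each firm produces the same amount; substituting Σ_{j≠i} q_j = 2q_i yields q_i = 158/8 = 79/4.
Price P = 300 - 2·(237/4) = 363/2.
Larkspur's profit: (363/2 - 142)·(79/4) - 235 = 545.1250.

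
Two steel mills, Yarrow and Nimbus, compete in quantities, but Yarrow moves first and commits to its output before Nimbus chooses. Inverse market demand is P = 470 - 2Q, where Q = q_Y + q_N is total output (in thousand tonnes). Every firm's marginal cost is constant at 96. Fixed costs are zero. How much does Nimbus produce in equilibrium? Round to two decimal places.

The follower Nimbus best-responds to any q_Y: π_N = (470 - 2Q)q_N - 96q_N.
Setting the follower's marginal profit to zero, 374 - 2q_Y - 4q_N = 0, i.e. q_N = (374 - 2q_Y)/4.
The leader anticipates this reaction. Substituting into P = 470 - 2Q gives P = 283 - q_Y, so π_Y = (283 - q_Y)q_Y - 96q_Y.
Leader FOC: 187 - 2q_Y = 0, so q_Y = 187/2.
Then q_N = (374 - 2·(187/2))/4 = 187/4.

46.75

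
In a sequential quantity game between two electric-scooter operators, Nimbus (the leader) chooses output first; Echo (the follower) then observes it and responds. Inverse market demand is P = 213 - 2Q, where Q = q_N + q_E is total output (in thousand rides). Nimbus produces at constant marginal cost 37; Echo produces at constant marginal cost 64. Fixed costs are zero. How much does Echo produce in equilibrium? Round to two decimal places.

11.88

Solve by backward induction. Given q_N, the follower Echo maximises π_E = (213 - 2q_N - 2q_E)q_E - 64q_E.
Setting the follower's marginal profit to zero, 149 - 2q_N - 4q_E = 0, i.e. q_E = (149 - 2q_N)/4.
Nimbus substitutes q_E(q_N) into its own profit: π_N = q_N(213 - 2q_N - (149 - 2q_N)/2) - 37q_N = (277/2 - q_N)q_N - 37q_N.
Maximising: ∂π_N/∂q_N = 203/2 - 2q_N = 0, giving q_N = 203/4.
Then q_E = (149 - 2·(203/4))/4 = 95/8.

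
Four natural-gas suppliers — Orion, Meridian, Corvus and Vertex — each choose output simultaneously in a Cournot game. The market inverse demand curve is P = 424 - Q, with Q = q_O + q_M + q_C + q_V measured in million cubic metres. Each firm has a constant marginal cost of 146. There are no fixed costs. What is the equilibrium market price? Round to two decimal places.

Each firm earns π_i = (424 - Q)q_i - 146q_i.
Setting ∂π_i/∂q_i = 0 with rivals' quantities fixed: 278 - 2q_i - Σ_{j≠i} q_j = 0.
With identical firms every q_j equals q_i, so Σ_{j≠i} q_j = 3q_i and 278 = 5q_i, giving q_i = 278/5.
Total output Q = 1112/5, so price P = 424 - 1112/5 = 1008/5.

201.60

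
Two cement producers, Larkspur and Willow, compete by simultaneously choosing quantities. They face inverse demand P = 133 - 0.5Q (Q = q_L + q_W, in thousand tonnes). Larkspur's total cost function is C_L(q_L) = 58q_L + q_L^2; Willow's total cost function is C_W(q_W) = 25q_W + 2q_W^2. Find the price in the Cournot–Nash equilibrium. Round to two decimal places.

112.41

Larkspur's profit: π_L = (133 - 0.5Q)q_L - (58q_L + q_L²). Setting ∂π_L/∂q_L = 0: 75 - 3q_L - (1/2)(q_W) = 0.
Willow's first-order condition: 108 - 5q_W - (1/2)(q_L) = 0.
So q_L = (75 - (1/2)q_W)/3 and q_W = (108 - (1/2)q_L)/5.
Solving the pair: q_L = 1284/59, q_W = 1146/59.
Total output Q = 41.1864, so price P = 133 - (1/2)·41.1864 = 112.4068.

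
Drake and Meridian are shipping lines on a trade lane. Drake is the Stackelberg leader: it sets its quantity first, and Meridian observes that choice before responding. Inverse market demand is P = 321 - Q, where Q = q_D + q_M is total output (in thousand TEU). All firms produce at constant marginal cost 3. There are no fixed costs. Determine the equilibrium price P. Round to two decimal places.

Solve by backward induction. Given q_D, the follower Meridian maximises π_M = (321 - q_D - q_M)q_M - 3q_M.
∂π_M/∂q_M = 318 - q_D - 2q_M = 0 gives the reaction function q_M = (318 - q_D)/2.
Drake substitutes q_M(q_D) into its own profit: π_D = q_D(321 - q_D - (318 - q_D)/2) - 3q_D = (162 - (1/2)q_D)q_D - 3q_D.
Maximising: ∂π_D/∂q_D = 159 - q_D = 0, giving q_D = 159.
Then q_M = (318 - 159)/2 = 159/2.
Total output Q = 477/2, so price P = 321 - 477/2 = 165/2.

82.50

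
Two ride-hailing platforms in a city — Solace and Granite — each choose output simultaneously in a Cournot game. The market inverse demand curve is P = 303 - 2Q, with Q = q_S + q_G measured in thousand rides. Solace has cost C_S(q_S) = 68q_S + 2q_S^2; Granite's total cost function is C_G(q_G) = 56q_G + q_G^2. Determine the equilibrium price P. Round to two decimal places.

192.91

Solace's profit: π_S = (303 - 2Q)q_S - (68q_S + 2q_S²). Setting ∂π_S/∂q_S = 0: 235 - 8q_S - 2(q_G) = 0.
Granite's profit: π_G = (303 - 2Q)q_G - (56q_G + q_G²). Setting ∂π_G/∂q_G = 0: 247 - 6q_G - 2(q_S) = 0.
Rearranging gives the reaction functions q_S = (235 - 2q_G)/8 and q_G = (247 - 2q_S)/6.
Substituting one into the other gives q_S = 229/11 and q_G = 753/22.
Total output Q = 1211/22, so price P = 303 - 2·(1211/22) = 192.9091.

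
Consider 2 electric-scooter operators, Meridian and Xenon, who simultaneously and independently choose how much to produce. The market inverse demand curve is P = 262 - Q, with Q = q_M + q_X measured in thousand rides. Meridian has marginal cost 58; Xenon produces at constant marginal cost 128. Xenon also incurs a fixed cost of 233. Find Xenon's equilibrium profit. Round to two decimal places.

Meridian's profit: π_M = (262 - Q)q_M - (58q_M). Setting ∂π_M/∂q_M = 0: 204 - 2q_M - (q_X) = 0.
Xenon's first-order condition: 134 - 2q_X - (q_M) = 0.
So q_M = (204 - q_X)/2 and q_X = (134 - q_M)/2.
Solving the pair: q_M = 274/3, q_X = 64/3.
Price P = 262 - 338/3 = 448/3.
Xenon's profit: (448/3 - 128)·(64/3) - 233 = 1999/9.

222.11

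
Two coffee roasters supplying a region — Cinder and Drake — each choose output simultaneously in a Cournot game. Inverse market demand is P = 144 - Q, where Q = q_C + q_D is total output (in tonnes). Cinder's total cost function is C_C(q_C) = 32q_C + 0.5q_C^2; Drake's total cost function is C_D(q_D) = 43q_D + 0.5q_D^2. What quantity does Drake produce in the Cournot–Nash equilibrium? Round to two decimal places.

23.88

Cinder's profit: π_C = (144 - Q)q_C - (32q_C + (1/2)q_C²). Setting ∂π_C/∂q_C = 0: 112 - 3q_C - (q_D) = 0.
Drake's first-order condition: 101 - 3q_D - (q_C) = 0.
So q_C = (112 - q_D)/3 and q_D = (101 - q_C)/3.
Substituting one into the other gives q_C = 235/8 and q_D = 191/8.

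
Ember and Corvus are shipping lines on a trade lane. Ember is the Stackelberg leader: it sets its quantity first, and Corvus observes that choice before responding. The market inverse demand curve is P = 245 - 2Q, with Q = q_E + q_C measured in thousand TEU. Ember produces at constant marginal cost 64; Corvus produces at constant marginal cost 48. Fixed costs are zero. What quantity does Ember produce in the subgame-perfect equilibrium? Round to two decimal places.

41.25

The follower Corvus best-responds to any q_E: π_C = (245 - 2Q)q_C - 48q_C.
∂π_C/∂q_C = 197 - 2q_E - 4q_C = 0 gives the reaction function q_C = (197 - 2q_E)/4.
The leader anticipates this reaction. Substituting into P = 245 - 2Q gives P = 293/2 - q_E, so π_E = (293/2 - q_E)q_E - 64q_E.
Leader FOC: 165/2 - 2q_E = 0, so q_E = 165/4.
Then q_C = (197 - 2·(165/4))/4 = 229/8.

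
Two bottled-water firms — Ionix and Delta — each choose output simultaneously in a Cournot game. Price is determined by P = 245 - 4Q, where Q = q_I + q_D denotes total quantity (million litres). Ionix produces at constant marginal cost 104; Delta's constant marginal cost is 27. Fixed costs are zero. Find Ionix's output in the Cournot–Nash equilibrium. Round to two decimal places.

Ionix's profit: π_I = (245 - 4Q)q_I - (104q_I). Setting ∂π_I/∂q_I = 0: 141 - 8q_I - 4(q_D) = 0.
Delta's first-order condition: 218 - 8q_D - 4(q_I) = 0.
Best responses: q_I = (141 - 4q_D)/8, q_D = (218 - 4q_I)/8.
Solving the pair: q_I = 16/3, q_D = 295/12.

5.33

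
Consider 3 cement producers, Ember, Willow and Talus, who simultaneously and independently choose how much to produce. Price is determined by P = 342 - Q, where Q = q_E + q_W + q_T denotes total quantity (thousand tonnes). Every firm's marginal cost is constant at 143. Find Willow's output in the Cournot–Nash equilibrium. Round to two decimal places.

49.75

Each firm earns π_i = (342 - Q)q_i - 143q_i.
Setting ∂π_i/∂q_i = 0 with rivals' quantities fixed: 199 - 2q_i - Σ_{j≠i} q_j = 0.
With identical firms every q_j equals q_i, so Σ_{j≠i} q_j = 2q_i and 199 = 4q_i, giving q_i = 199/4.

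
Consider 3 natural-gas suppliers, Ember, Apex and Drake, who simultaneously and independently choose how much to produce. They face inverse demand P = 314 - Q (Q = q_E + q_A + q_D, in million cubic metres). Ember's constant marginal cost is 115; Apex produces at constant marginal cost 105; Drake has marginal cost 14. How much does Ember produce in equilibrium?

Ember's profit: π_E = (314 - Q)q_E - (115q_E). Setting ∂π_E/∂q_E = 0: 199 - 2q_E - (q_A + q_D) = 0.
Apex's profit: π_A = (314 - Q)q_A - (105q_A). Setting ∂π_A/∂q_A = 0: 209 - 2q_A - (q_E + q_D) = 0.
Drake's profit: π_D = (314 - Q)q_D - (14q_D). Setting ∂π_D/∂q_D = 0: 300 - 2q_D - (q_E + q_A) = 0.
Summing all 3 equations gives 708 − 4Q = 0, hence Q = 177.
Back-substituting: q_E = (199 − 177) = 22, q_A = (209 − 177) = 32, q_D = (300 − 177) = 123.

22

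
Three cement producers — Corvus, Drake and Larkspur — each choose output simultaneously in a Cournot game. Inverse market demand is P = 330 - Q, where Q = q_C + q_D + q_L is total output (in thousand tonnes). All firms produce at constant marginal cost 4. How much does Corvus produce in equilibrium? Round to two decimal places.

A representative firm's profit is π_i = q_i(330 - Q) - 4q_i.
Setting ∂π_i/∂q_i = 0 with rivals' quantities fixed: 326 - 2q_i - Σ_{j≠i} q_j = 0.
With identical firms every q_j equals q_i, so Σ_{j≠i} q_j = 2q_i and 326 = 4q_i, giving q_i = 163/2.

81.50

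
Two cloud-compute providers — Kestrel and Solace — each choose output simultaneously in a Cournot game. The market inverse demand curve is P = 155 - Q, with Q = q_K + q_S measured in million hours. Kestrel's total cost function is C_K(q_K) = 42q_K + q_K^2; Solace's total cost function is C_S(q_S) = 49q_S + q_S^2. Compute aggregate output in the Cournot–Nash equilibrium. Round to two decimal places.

43.80

Kestrel's profit: π_K = (155 - Q)q_K - (42q_K + q_K²). Setting ∂π_K/∂q_K = 0: 113 - 4q_K - (q_S) = 0.
Solace's first-order condition: 106 - 4q_S - (q_K) = 0.
So q_K = (113 - q_S)/4 and q_S = (106 - q_K)/4.
Substituting one into the other gives q_K = 346/15 and q_S = 311/15.
Total output Q = 346/15 + 311/15 = 219/5.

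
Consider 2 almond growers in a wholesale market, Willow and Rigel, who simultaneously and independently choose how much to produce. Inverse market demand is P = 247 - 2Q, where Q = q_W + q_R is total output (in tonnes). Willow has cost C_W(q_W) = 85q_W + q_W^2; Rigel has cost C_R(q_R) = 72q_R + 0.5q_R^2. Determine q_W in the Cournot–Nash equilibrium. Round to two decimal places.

Willow's profit: π_W = (247 - 2Q)q_W - (85q_W + q_W²). Setting ∂π_W/∂q_W = 0: 162 - 6q_W - 2(q_R) = 0.
Rigel's first-order condition: 175 - 5q_R - 2(q_W) = 0.
So q_W = (162 - 2q_R)/6 and q_R = (175 - 2q_W)/5.
Solving the pair: q_W = 230/13, q_R = 363/13.

17.69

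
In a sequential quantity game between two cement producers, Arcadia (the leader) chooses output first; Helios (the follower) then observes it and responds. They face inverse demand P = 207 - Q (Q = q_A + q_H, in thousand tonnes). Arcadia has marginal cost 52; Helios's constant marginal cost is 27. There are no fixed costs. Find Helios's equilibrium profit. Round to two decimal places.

The follower Helios best-responds to any q_A: π_H = (207 - Q)q_H - 27q_H.
Setting the follower's marginal profit to zero, 180 - q_A - 2q_H = 0, i.e. q_H = (180 - q_A)/2.
Arcadia substitutes q_H(q_A) into its own profit: π_A = q_A(207 - q_A - (180 - q_A)/2) - 52q_A = (117 - (1/2)q_A)q_A - 52q_A.
Leader FOC: 65 - q_A = 0, so q_A = 65.
Then q_H = (180 - 65)/2 = 115/2.
Price P = 207 - 245/2 = 169/2.
Helios's profit: (169/2 - 27)·(115/2) = 3306.2500.

3306.25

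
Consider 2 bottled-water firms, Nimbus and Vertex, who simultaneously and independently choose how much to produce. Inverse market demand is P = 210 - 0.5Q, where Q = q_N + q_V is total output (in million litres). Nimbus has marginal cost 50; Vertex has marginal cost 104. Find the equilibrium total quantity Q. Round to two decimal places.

177.33

Nimbus's profit: π_N = (210 - 0.5Q)q_N - (50q_N). Setting ∂π_N/∂q_N = 0: 160 - q_N - (1/2)(q_V) = 0.
Vertex's profit: π_V = (210 - 0.5Q)q_V - (104q_V). Setting ∂π_V/∂q_V = 0: 106 - q_V - (1/2)(q_N) = 0.
So q_N = (160 - (1/2)q_V) and q_V = (106 - (1/2)q_N).
Solving the pair: q_N = 428/3, q_V = 104/3.
Total output Q = 428/3 + 104/3 = 532/3.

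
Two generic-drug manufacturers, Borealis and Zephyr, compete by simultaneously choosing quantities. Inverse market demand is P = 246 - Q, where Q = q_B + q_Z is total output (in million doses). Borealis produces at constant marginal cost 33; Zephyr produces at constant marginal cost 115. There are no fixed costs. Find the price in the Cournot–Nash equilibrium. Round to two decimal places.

Borealis's profit: π_B = (246 - Q)q_B - (33q_B). Setting ∂π_B/∂q_B = 0: 213 - 2q_B - (q_Z) = 0.
Zephyr's profit: π_Z = (246 - Q)q_Z - (115q_Z). Setting ∂π_Z/∂q_Z = 0: 131 - 2q_Z - (q_B) = 0.
Rearranging gives the reaction functions q_B = (213 - q_Z)/2 and q_Z = (131 - q_B)/2.
Solving the pair: q_B = 295/3, q_Z = 49/3.
Total output Q = 344/3, so price P = 246 - 344/3 = 394/3.

131.33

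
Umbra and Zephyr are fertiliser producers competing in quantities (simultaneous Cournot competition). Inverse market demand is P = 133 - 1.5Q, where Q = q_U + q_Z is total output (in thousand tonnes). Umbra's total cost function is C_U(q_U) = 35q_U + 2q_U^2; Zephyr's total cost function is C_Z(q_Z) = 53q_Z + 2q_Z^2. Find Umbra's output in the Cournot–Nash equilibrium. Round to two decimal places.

Umbra's profit: π_U = (133 - 1.5Q)q_U - (35q_U + 2q_U²). Setting ∂π_U/∂q_U = 0: 98 - 7q_U - (3/2)(q_Z) = 0.
Zephyr's first-order condition: 80 - 7q_Z - (3/2)(q_U) = 0.
Rearranging gives the reaction functions q_U = (98 - (3/2)q_Z)/7 and q_Z = (80 - (3/2)q_U)/7.
Substituting one into the other gives q_U = 12.1070 and q_Z = 1652/187.

12.11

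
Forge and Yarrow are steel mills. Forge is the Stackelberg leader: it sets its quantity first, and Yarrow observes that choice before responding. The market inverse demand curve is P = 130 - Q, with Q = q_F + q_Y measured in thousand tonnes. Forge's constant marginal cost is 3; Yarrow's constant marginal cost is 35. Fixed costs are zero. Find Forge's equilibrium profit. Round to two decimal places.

3160.13

The follower Yarrow best-responds to any q_F: π_Y = (130 - Q)q_Y - 35q_Y.
Setting the follower's marginal profit to zero, 95 - q_F - 2q_Y = 0, i.e. q_Y = (95 - q_F)/2.
The leader anticipates this reaction. Substituting into P = 130 - Q gives P = 165/2 - (1/2)q_F, so π_F = (165/2 - (1/2)q_F)q_F - 3q_F.
Maximising: ∂π_F/∂q_F = 159/2 - q_F = 0, giving q_F = 159/2.
Then q_Y = (95 - 159/2)/2 = 31/4.
Price P = 130 - 349/4 = 171/4.
Forge's profit: (171/4 - 3)·(159/2) = 3160.1250.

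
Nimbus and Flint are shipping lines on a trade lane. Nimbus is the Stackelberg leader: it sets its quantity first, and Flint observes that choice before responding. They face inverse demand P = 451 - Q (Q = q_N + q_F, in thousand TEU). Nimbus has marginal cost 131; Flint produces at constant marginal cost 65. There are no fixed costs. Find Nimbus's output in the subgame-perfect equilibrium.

The follower Flint best-responds to any q_N: π_F = (451 - Q)q_F - 65q_F.
∂π_F/∂q_F = 386 - q_N - 2q_F = 0 gives the reaction function q_F = (386 - q_N)/2.
Nimbus substitutes q_F(q_N) into its own profit: π_N = q_N(451 - q_N - (386 - q_N)/2) - 131q_N = (258 - (1/2)q_N)q_N - 131q_N.
Leader FOC: 127 - q_N = 0, so q_N = 127.
Then q_F = (386 - 127)/2 = 259/2.

127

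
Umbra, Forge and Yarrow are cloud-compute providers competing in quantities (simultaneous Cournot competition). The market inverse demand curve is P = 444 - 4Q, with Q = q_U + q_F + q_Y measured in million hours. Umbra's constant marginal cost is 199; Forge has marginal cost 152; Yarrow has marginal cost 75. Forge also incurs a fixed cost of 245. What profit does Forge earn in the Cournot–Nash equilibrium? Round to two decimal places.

Umbra's profit: π_U = (444 - 4Q)q_U - (199q_U). Setting ∂π_U/∂q_U = 0: 245 - 8q_U - 4(q_F + q_Y) = 0.
Forge's first-order condition: 292 - 8q_F - 4(q_U + q_Y) = 0.
Yarrow's first-order condition: 369 - 8q_Y - 4(q_U + q_F) = 0.
Adding the 3 first-order conditions: 906 − 16Q = 0, so Q = 453/8.
Back-substituting: q_U = (245 − 453/2)/4 = 37/8, q_F = (292 − 453/2)/4 = 131/8, q_Y = (369 − 453/2)/4 = 285/8.
Price P = 444 - 4·(453/8) = 435/2.
Forge's profit: (435/2 - 152)·(131/8) - 245 = 827.5625.

827.56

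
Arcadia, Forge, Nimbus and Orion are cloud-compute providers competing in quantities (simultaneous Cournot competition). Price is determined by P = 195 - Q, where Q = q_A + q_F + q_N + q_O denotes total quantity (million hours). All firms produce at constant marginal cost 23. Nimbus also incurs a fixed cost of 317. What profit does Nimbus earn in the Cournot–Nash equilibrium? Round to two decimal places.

A representative firm's profit is π_i = q_i(195 - Q) - 23q_i.
First-order condition (treating rivals' output as given): 172 - 2q_i - Σ_{j≠i} q_j = 0.
By symmetry each firm produces the same amount; substituting Σ_{j≠i} q_j = 3q_i yields q_i = 172/5.
Price P = 195 - 688/5 = 287/5.
Nimbus's profit: (287/5 - 23)·(172/5) - 317 = 866.3600.

866.36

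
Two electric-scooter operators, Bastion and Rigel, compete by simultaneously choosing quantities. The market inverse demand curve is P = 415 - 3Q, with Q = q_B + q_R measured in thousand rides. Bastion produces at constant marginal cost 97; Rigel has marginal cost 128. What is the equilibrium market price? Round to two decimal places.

213.33

Bastion's profit: π_B = (415 - 3Q)q_B - (97q_B). Setting ∂π_B/∂q_B = 0: 318 - 6q_B - 3(q_R) = 0.
Rigel's profit: π_R = (415 - 3Q)q_R - (128q_R). Setting ∂π_R/∂q_R = 0: 287 - 6q_R - 3(q_B) = 0.
Best responses: q_B = (318 - 3q_R)/6, q_R = (287 - 3q_B)/6.
Solving the pair: q_B = 349/9, q_R = 256/9.
Total output Q = 605/9, so price P = 415 - 3·(605/9) = 640/3.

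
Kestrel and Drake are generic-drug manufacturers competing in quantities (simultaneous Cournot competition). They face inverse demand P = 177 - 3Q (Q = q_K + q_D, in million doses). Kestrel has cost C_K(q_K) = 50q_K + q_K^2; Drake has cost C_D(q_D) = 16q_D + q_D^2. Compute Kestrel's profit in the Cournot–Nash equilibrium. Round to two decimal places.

Kestrel's profit: π_K = (177 - 3Q)q_K - (50q_K + q_K²). Setting ∂π_K/∂q_K = 0: 127 - 8q_K - 3(q_D) = 0.
Drake's profit: π_D = (177 - 3Q)q_D - (16q_D + q_D²). Setting ∂π_D/∂q_D = 0: 161 - 8q_D - 3(q_K) = 0.
Rearranging gives the reaction functions q_K = (127 - 3q_D)/8 and q_D = (161 - 3q_K)/8.
Solving the pair: q_K = 533/55, q_D = 907/55.
Price P = 177 - 3·(288/11) = 1083/11.
Kestrel's profit: (1083/11)·(533/55) - 50·(533/55) - (533/55)² = 375.6549.

375.65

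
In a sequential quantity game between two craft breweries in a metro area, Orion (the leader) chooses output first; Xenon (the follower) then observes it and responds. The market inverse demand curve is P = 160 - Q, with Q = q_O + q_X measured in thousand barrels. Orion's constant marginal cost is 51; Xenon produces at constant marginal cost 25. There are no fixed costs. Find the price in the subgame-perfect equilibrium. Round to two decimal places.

The follower Xenon best-responds to any q_O: π_X = (160 - Q)q_X - 25q_X.
Follower FOC: 135 - q_O - 2q_X = 0, so q_X(q_O) = (135 - q_O)/2.
Orion substitutes q_X(q_O) into its own profit: π_O = q_O(160 - q_O - (135 - q_O)/2) - 51q_O = (185/2 - (1/2)q_O)q_O - 51q_O.
Leader FOC: 83/2 - q_O = 0, so q_O = 83/2.
Then q_X = (135 - 83/2)/2 = 187/4.
Total output Q = 353/4, so price P = 160 - 353/4 = 287/4.

71.75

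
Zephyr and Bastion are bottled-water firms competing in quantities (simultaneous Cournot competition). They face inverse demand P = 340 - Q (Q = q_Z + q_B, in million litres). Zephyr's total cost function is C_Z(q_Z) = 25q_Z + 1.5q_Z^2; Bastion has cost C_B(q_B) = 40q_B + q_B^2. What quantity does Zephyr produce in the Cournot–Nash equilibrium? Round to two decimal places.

50.53

Zephyr's profit: π_Z = (340 - Q)q_Z - (25q_Z + (3/2)q_Z²). Setting ∂π_Z/∂q_Z = 0: 315 - 5q_Z - (q_B) = 0.
Bastion's profit: π_B = (340 - Q)q_B - (40q_B + q_B²). Setting ∂π_B/∂q_B = 0: 300 - 4q_B - (q_Z) = 0.
So q_Z = (315 - q_B)/5 and q_B = (300 - q_Z)/4.
Solving the pair: q_Z = 960/19, q_B = 1185/19.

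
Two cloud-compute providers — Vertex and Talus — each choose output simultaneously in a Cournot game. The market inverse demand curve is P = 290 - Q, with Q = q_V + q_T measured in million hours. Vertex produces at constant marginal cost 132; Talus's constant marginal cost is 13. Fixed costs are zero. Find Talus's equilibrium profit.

Vertex's profit: π_V = (290 - Q)q_V - (132q_V). Setting ∂π_V/∂q_V = 0: 158 - 2q_V - (q_T) = 0.
Talus's profit: π_T = (290 - Q)q_T - (13q_T). Setting ∂π_T/∂q_T = 0: 277 - 2q_T - (q_V) = 0.
Rearranging gives the reaction functions q_V = (158 - q_T)/2 and q_T = (277 - q_V)/2.
Substituting one into the other gives q_V = 13 and q_T = 132.
Price P = 290 - 145 = 145.
Talus's profit: (145 - 13)·132 = 17424.

17424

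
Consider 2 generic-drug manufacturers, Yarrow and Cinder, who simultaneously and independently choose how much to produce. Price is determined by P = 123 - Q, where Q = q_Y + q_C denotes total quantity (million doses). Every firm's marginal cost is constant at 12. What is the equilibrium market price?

49

A representative firm's profit is π_i = q_i(123 - Q) - 12q_i.
First-order condition (treating rivals' output as given): 111 - 2q_i - q_j = 0.
By symmetry each firm produces the same amount; substituting q_j = q_i yields q_i = 111/3 = 37.
Total output Q = 74, so price P = 123 - 74 = 49.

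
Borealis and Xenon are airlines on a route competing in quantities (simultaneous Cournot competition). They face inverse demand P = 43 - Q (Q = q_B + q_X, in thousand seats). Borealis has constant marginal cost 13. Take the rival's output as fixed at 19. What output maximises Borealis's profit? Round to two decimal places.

With the rival's output fixed at 19, Borealis's profit is π_B = (43 - 19 - q_B)q_B - (13q_B) = (24 - q_B)q_B - (13q_B).
∂π_B/∂q_B = 11 - 2q_B = 0, so q_B = 11/2.

5.50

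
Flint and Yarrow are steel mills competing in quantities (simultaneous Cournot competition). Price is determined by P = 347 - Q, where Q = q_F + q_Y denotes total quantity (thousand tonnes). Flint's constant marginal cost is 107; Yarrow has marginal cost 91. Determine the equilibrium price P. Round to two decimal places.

181.67

Flint's profit: π_F = (347 - Q)q_F - (107q_F). Setting ∂π_F/∂q_F = 0: 240 - 2q_F - (q_Y) = 0.
Yarrow's profit: π_Y = (347 - Q)q_Y - (91q_Y). Setting ∂π_Y/∂q_Y = 0: 256 - 2q_Y - (q_F) = 0.
So q_F = (240 - q_Y)/2 and q_Y = (256 - q_F)/2.
Substituting one into the other gives q_F = 224/3 and q_Y = 272/3.
Total output Q = 496/3, so price P = 347 - 496/3 = 545/3.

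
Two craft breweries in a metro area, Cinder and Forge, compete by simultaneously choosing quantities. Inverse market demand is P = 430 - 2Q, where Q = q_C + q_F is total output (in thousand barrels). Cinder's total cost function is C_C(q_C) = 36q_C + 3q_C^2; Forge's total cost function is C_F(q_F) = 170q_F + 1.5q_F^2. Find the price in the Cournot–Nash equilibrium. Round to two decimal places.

307.27

Cinder's profit: π_C = (430 - 2Q)q_C - (36q_C + 3q_C²). Setting ∂π_C/∂q_C = 0: 394 - 10q_C - 2(q_F) = 0.
Forge's profit: π_F = (430 - 2Q)q_F - (170q_F + (3/2)q_F²). Setting ∂π_F/∂q_F = 0: 260 - 7q_F - 2(q_C) = 0.
Rearranging gives the reaction functions q_C = (394 - 2q_F)/10 and q_F = (260 - 2q_C)/7.
Solving the pair: q_C = 373/11, q_F = 302/11.
Total output Q = 675/11, so price P = 430 - 2·(675/11) = 307.2727.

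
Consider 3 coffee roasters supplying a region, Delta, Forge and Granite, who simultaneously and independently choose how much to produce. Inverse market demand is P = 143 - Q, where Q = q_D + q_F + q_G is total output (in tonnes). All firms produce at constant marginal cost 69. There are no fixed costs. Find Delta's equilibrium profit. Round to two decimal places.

342.25

A representative firm's profit is π_i = q_i(143 - Q) - 69q_i.
Setting ∂π_i/∂q_i = 0 with rivals' quantities fixed: 74 - 2q_i - Σ_{j≠i} q_j = 0.
With identical firms every q_j equals q_i, so Σ_{j≠i} q_j = 2q_i and 74 = 4q_i, giving q_i = 37/2.
Price P = 143 - 111/2 = 175/2.
Delta's profit: (175/2 - 69)·(37/2) = 1369/4.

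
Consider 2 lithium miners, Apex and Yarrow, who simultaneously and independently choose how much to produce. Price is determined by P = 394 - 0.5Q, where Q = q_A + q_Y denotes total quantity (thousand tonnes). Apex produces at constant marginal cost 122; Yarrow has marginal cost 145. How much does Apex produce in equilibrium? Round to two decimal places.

Apex's profit: π_A = (394 - 0.5Q)q_A - (122q_A). Setting ∂π_A/∂q_A = 0: 272 - q_A - (1/2)(q_Y) = 0.
Yarrow's profit: π_Y = (394 - 0.5Q)q_Y - (145q_Y). Setting ∂π_Y/∂q_Y = 0: 249 - q_Y - (1/2)(q_A) = 0.
Best responses: q_A = (272 - (1/2)q_Y), q_Y = (249 - (1/2)q_A).
Solving the pair: q_A = 590/3, q_Y = 452/3.

196.67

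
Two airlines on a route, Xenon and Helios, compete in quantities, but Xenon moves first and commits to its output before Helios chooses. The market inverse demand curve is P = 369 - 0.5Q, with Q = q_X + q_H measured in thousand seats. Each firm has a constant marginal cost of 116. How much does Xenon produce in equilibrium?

253

Solve by backward induction. Given q_X, the follower Helios maximises π_H = (369 - (1/2)q_X - (1/2)q_H)q_H - 116q_H.
∂π_H/∂q_H = 253 - (1/2)q_X - q_H = 0 gives the reaction function q_H = (253 - (1/2)q_X).
Xenon substitutes q_H(q_X) into its own profit: π_X = q_X(369 - (1/2)q_X - (253 - (1/2)q_X)/2) - 116q_X = (485/2 - (1/4)q_X)q_X - 116q_X.
Leader FOC: 253/2 - (1/2)q_X = 0, so q_X = 253.
Then q_H = (253 - (1/2)·253) = 253/2.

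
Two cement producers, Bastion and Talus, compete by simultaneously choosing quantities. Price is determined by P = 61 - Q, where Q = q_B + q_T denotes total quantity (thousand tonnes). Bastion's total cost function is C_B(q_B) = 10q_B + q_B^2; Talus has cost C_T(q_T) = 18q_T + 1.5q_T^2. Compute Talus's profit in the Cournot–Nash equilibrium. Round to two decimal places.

Bastion's profit: π_B = (61 - Q)q_B - (10q_B + q_B²). Setting ∂π_B/∂q_B = 0: 51 - 4q_B - (q_T) = 0.
Talus's first-order condition: 43 - 5q_T - (q_B) = 0.
Best responses: q_B = (51 - q_T)/4, q_T = (43 - q_B)/5.
Solving the pair: q_B = 212/19, q_T = 121/19.
Price P = 61 - 333/19 = 826/19.
Talus's profit: (826/19)·(121/19) - 18·(121/19) - (3/2)(121/19)² = 101.3920.

101.39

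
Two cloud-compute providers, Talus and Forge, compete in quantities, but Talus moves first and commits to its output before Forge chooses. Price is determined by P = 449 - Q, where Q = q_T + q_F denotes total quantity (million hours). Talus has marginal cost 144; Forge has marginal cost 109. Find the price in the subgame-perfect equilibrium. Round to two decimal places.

Solve by backward induction. Given q_T, the follower Forge maximises π_F = (449 - q_T - q_F)q_F - 109q_F.
Follower FOC: 340 - q_T - 2q_F = 0, so q_F(q_T) = (340 - q_T)/2.
The leader anticipates this reaction. Substituting into P = 449 - Q gives P = 279 - (1/2)q_T, so π_T = (279 - (1/2)q_T)q_T - 144q_T.
Maximising: ∂π_T/∂q_T = 135 - q_T = 0, giving q_T = 135.
Then q_F = (340 - 135)/2 = 205/2.
Total output Q = 475/2, so price P = 449 - 475/2 = 423/2.

211.50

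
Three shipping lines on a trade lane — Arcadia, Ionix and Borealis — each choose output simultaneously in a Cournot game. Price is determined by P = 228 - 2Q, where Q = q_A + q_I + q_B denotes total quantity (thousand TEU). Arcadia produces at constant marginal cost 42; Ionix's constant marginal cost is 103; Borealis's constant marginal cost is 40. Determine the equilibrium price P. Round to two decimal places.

103.25

Arcadia's profit: π_A = (228 - 2Q)q_A - (42q_A). Setting ∂π_A/∂q_A = 0: 186 - 4q_A - 2(q_I + q_B) = 0.
Ionix's profit: π_I = (228 - 2Q)q_I - (103q_I). Setting ∂π_I/∂q_I = 0: 125 - 4q_I - 2(q_A + q_B) = 0.
Borealis's first-order condition: 188 - 4q_B - 2(q_A + q_I) = 0.
Summing all 3 equations gives 499 − 8Q = 0, hence Q = 499/8.
Back-substituting: q_A = (186 − 499/4)/2 = 245/8, q_I = (125 − 499/4)/2 = 1/8, q_B = (188 − 499/4)/2 = 253/8.
Total output Q = 499/8, so price P = 228 - 2·(499/8) = 413/4.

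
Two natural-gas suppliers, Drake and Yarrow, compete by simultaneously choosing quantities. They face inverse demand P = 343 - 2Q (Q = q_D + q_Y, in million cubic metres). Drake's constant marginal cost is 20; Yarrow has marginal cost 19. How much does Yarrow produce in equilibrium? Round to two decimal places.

54.17

Drake's profit: π_D = (343 - 2Q)q_D - (20q_D). Setting ∂π_D/∂q_D = 0: 323 - 4q_D - 2(q_Y) = 0.
Yarrow's profit: π_Y = (343 - 2Q)q_Y - (19q_Y). Setting ∂π_Y/∂q_Y = 0: 324 - 4q_Y - 2(q_D) = 0.
Best responses: q_D = (323 - 2q_Y)/4, q_Y = (324 - 2q_D)/4.
Substituting one into the other gives q_D = 161/3 and q_Y = 325/6.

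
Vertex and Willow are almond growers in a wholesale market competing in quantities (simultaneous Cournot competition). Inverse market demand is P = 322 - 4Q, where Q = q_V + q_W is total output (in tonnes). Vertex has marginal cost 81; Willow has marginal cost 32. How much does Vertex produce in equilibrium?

16

Vertex's profit: π_V = (322 - 4Q)q_V - (81q_V). Setting ∂π_V/∂q_V = 0: 241 - 8q_V - 4(q_W) = 0.
Willow's first-order condition: 290 - 8q_W - 4(q_V) = 0.
So q_V = (241 - 4q_W)/8 and q_W = (290 - 4q_V)/8.
Solving the pair: q_V = 16, q_W = 113/4.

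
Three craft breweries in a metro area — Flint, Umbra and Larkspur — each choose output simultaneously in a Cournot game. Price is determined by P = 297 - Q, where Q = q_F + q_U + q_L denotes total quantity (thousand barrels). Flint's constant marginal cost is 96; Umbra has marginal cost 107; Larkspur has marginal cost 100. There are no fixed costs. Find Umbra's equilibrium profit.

1849

Flint's profit: π_F = (297 - Q)q_F - (96q_F). Setting ∂π_F/∂q_F = 0: 201 - 2q_F - (q_U + q_L) = 0.
Umbra's first-order condition: 190 - 2q_U - (q_F + q_L) = 0.
Larkspur's profit: π_L = (297 - Q)q_L - (100q_L). Setting ∂π_L/∂q_L = 0: 197 - 2q_L - (q_F + q_U) = 0.
Summing all 3 equations gives 588 − 4Q = 0, hence Q = 147.
Back-substituting: q_F = (201 − 147) = 54, q_U = (190 − 147) = 43, q_L = (197 − 147) = 50.
Price P = 297 - 147 = 150.
Umbra's profit: (150 - 107)·43 = 1849.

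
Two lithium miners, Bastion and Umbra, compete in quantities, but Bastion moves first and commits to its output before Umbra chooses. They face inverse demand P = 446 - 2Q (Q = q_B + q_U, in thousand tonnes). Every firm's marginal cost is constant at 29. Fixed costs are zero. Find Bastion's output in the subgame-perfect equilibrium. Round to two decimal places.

104.25

The follower Umbra best-responds to any q_B: π_U = (446 - 2Q)q_U - 29q_U.
∂π_U/∂q_U = 417 - 2q_B - 4q_U = 0 gives the reaction function q_U = (417 - 2q_B)/4.
The leader anticipates this reaction. Substituting into P = 446 - 2Q gives P = 475/2 - q_B, so π_B = (475/2 - q_B)q_B - 29q_B.
Leader FOC: 417/2 - 2q_B = 0, so q_B = 417/4.
Then q_U = (417 - 2·(417/4))/4 = 417/8.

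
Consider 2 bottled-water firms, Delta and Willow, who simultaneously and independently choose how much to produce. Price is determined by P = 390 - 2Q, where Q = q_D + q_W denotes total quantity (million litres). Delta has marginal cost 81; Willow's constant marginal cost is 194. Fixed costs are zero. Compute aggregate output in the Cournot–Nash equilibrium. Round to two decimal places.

84.17

Delta's profit: π_D = (390 - 2Q)q_D - (81q_D). Setting ∂π_D/∂q_D = 0: 309 - 4q_D - 2(q_W) = 0.
Willow's profit: π_W = (390 - 2Q)q_W - (194q_W). Setting ∂π_W/∂q_W = 0: 196 - 4q_W - 2(q_D) = 0.
So q_D = (309 - 2q_W)/4 and q_W = (196 - 2q_D)/4.
Substituting one into the other gives q_D = 211/3 and q_W = 83/6.
Total output Q = 211/3 + 83/6 = 505/6.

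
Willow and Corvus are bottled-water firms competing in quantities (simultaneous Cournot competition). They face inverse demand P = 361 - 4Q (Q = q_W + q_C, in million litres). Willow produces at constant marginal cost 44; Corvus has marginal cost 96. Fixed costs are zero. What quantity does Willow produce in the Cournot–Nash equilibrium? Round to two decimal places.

30.75

Willow's profit: π_W = (361 - 4Q)q_W - (44q_W). Setting ∂π_W/∂q_W = 0: 317 - 8q_W - 4(q_C) = 0.
Corvus's first-order condition: 265 - 8q_C - 4(q_W) = 0.
Best responses: q_W = (317 - 4q_C)/8, q_C = (265 - 4q_W)/8.
Solving the pair: q_W = 123/4, q_C = 71/4.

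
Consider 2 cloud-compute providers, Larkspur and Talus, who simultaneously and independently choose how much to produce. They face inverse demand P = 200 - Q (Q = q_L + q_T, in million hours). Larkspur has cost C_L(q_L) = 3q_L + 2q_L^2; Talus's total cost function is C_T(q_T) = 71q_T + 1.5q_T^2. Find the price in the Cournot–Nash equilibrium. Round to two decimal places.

Larkspur's profit: π_L = (200 - Q)q_L - (3q_L + 2q_L²). Setting ∂π_L/∂q_L = 0: 197 - 6q_L - (q_T) = 0.
Talus's profit: π_T = (200 - Q)q_T - (71q_T + (3/2)q_T²). Setting ∂π_T/∂q_T = 0: 129 - 5q_T - (q_L) = 0.
So q_L = (197 - q_T)/6 and q_T = (129 - q_L)/5.
Solving the pair: q_L = 856/29, q_T = 577/29.
Total output Q = 1433/29, so price P = 200 - 1433/29 = 150.5862.

150.59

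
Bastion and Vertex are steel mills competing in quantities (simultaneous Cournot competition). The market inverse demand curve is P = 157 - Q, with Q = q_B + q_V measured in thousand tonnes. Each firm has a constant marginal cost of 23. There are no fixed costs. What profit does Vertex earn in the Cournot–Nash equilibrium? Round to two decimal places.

1995.11

Each firm earns π_i = (157 - Q)q_i - 23q_i.
First-order condition (treating rivals' output as given): 134 - 2q_i - q_j = 0.
By symmetry each firm produces the same amount; substituting q_j = q_i yields q_i = 134/3.
Price P = 157 - 268/3 = 203/3.
Vertex's profit: (203/3 - 23)·(134/3) = 1995.1111.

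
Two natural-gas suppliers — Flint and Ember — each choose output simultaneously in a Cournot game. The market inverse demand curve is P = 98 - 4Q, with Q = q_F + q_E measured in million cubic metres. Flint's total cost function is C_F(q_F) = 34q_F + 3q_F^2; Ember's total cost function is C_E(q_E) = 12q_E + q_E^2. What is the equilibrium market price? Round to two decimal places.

Flint's profit: π_F = (98 - 4Q)q_F - (34q_F + 3q_F²). Setting ∂π_F/∂q_F = 0: 64 - 14q_F - 4(q_E) = 0.
Ember's first-order condition: 86 - 10q_E - 4(q_F) = 0.
So q_F = (64 - 4q_E)/14 and q_E = (86 - 4q_F)/10.
Substituting one into the other gives q_F = 74/31 and q_E = 237/31.
Total output Q = 311/31, so price P = 98 - 4·(311/31) = 1794/31.

57.87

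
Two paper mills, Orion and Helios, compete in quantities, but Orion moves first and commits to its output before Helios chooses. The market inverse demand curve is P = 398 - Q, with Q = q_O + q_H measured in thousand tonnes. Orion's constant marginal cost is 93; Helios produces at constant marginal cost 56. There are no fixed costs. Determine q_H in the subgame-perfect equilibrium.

The follower Helios best-responds to any q_O: π_H = (398 - Q)q_H - 56q_H.
∂π_H/∂q_H = 342 - q_O - 2q_H = 0 gives the reaction function q_H = (342 - q_O)/2.
Orion substitutes q_H(q_O) into its own profit: π_O = q_O(398 - q_O - (342 - q_O)/2) - 93q_O = (227 - (1/2)q_O)q_O - 93q_O.
Leader FOC: 134 - q_O = 0, so q_O = 134.
Then q_H = (342 - 134)/2 = 104.

104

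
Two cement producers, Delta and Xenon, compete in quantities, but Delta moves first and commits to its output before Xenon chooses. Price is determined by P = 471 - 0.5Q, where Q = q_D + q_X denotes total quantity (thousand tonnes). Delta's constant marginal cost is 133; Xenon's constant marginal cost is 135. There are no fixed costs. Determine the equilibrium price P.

218

Solve by backward induction. Given q_D, the follower Xenon maximises π_X = (471 - (1/2)q_D - (1/2)q_X)q_X - 135q_X.
Setting the follower's marginal profit to zero, 336 - (1/2)q_D - q_X = 0, i.e. q_X = (336 - (1/2)q_D).
Delta substitutes q_X(q_D) into its own profit: π_D = q_D(471 - (1/2)q_D - (336 - (1/2)q_D)/2) - 133q_D = (303 - (1/4)q_D)q_D - 133q_D.
Maximising: ∂π_D/∂q_D = 170 - (1/2)q_D = 0, giving q_D = 340.
Then q_X = (336 - (1/2)·340) = 166.
Total output Q = 506, so price P = 471 - (1/2)·506 = 218.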